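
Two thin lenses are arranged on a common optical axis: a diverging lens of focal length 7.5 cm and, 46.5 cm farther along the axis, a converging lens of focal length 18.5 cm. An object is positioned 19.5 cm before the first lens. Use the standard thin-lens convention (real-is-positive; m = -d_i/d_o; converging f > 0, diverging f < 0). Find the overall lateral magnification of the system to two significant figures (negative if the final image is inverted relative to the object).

-0.15

Lens 1: 1/d_i1 = 1/f_1 - 1/d_o1 = 1/(-7.5) - 1/19.5 = -0.18462 cm^-1, so d_i1 = -5.417 cm.
m_1 = -(-5.417)/19.5 = 0.2778.
With d_i1 < 0 the first image is virtual and lies on the object side; the object distance for lens 2 is d_o2 = 46.5 - (-5.417) = 51.917 cm.
Lens 2: 1/d_i2 = 1/f_2 - 1/d_o2 = 1/18.5 - 1/(51.917) = 0.03479 cm^-1, so d_i2 = 28.742 cm.
m_2 = -(28.742)/(51.917) = -0.5536.
Total m = m_1 x m_2 = (0.2778)(-0.5536) = -0.1538.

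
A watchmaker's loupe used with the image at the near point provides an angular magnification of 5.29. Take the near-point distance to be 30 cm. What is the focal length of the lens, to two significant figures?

7.0 cm

For the image at the near point, M = 1 + D/f.
f = D/(M - 1) = 30/(5.29 - 1) = 6.993 cm.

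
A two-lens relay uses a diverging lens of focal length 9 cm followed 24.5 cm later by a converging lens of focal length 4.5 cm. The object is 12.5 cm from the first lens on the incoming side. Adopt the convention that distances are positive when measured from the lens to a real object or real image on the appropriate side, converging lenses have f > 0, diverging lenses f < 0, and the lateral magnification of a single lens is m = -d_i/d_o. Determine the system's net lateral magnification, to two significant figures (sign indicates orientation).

Lens 1: 1/d_i1 = 1/f_1 - 1/d_o1 = 1/(-9) - 1/12.5 = -0.19111 cm^-1, so d_i1 = -5.233 cm.
m_1 = -(-5.233)/12.5 = 0.4186.
The intermediate image is virtual, 5.233 cm to the left of lens 1, so d_o2 = L - d_i1 = 24.5 - (-5.233) = 29.733 cm.
Lens 2: 1/d_i2 = 1/f_2 - 1/d_o2 = 1/4.5 - 1/(29.733) = 0.18859 cm^-1, so d_i2 = 5.303 cm.
m_2 = -(5.303)/(29.733) = -0.1783.
Overall magnification: m = m_1 m_2 = -0.0747.

-0.075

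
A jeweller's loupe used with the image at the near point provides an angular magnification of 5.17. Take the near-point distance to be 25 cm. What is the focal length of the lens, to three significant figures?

For the image at the near point, M = 1 + D/f.
f = D/(M - 1) = 25/(5.17 - 1) = 5.995 cm.

6.00 cm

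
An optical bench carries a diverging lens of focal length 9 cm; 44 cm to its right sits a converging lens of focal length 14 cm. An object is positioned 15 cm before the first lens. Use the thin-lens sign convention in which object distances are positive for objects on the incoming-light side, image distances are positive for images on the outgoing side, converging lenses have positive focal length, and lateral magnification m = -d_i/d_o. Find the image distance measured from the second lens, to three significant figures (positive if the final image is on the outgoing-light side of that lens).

19.5 cm

First lens: d_i1 = 1/(1/(-9) - 1/15) = -5.625 cm.
With d_i1 < 0 the first image is virtual and lies on the object side; the object distance for lens 2 is d_o2 = 44 - (-5.625) = 49.625 cm.
Second lens: d_i2 = 1/(1/14 - 1/(49.625)) = 19.502 cm.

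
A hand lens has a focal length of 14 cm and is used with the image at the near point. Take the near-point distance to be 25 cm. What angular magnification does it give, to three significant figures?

2.79

M = 1 + D/f = 1 + 25/14 = 2.786.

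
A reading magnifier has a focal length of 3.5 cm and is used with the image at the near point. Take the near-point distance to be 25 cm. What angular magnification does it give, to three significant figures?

8.14

M = 1 + D/f = 1 + 25/3.5 = 8.143.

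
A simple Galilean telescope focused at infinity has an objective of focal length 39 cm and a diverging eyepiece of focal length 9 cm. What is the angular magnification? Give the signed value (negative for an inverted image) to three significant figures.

M = -f_obj/f_eye = -39/(-9) = 4.333.

4.33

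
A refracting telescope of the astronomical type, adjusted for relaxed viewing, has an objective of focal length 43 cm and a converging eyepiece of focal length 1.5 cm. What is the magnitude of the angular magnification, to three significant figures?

|M| = f_obj/|f_eye| = 43/1.5 = 28.667.

28.7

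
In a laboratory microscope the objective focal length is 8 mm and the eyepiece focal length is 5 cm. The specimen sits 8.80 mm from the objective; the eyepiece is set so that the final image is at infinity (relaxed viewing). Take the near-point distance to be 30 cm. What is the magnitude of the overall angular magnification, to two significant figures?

60

Convert to cm: f_obj = 8 mm = 0.8 cm; d_o = 8.80 mm = 0.88 cm.
Objective: 1/d_i = 1/f_obj - 1/d_o = 1/0.8 - 1/0.88 = 0.11364 cm^-1, so d_i = 8.800 cm.
m_obj = -d_i/d_o = -8.800/0.88 = -10.000.
Eyepiece angular magnification (image at infinity): M_eye = D/f_e = 30/5 = 6.000.
Overall M = m_obj x M_eye = (-10.000)(6.000) = -60.00.
|M| = 60.00.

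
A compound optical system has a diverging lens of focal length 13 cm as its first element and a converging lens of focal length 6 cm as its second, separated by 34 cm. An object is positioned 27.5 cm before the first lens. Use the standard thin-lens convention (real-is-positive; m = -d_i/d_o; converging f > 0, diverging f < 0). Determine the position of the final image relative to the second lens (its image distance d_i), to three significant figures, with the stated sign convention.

6.98 cm

Lens 1: 1/d_i1 = 1/f_1 - 1/d_o1 = 1/(-13) - 1/27.5 = -0.11329 cm^-1, so d_i1 = -8.827 cm.
With d_i1 < 0 the first image is virtual and lies on the object side; the object distance for lens 2 is d_o2 = 34 - (-8.827) = 42.827 cm.
Lens 2: 1/d_i2 = 1/f_2 - 1/d_o2 = 1/6 - 1/(42.827) = 0.14332 cm^-1, so d_i2 = 6.978 cm.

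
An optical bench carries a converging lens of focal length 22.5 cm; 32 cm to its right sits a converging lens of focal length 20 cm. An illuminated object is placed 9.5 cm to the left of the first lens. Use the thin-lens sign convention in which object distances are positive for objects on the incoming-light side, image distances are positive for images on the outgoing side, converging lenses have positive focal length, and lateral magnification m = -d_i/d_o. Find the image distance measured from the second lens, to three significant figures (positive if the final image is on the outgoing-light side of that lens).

Applying the thin-lens equation to the first lens, 1/22.5 = 1/9.5 + 1/d_i1, which gives d_i1 = -16.442 cm.
With d_i1 < 0 the first image is virtual and lies on the object side; the object distance for lens 2 is d_o2 = 32 - (-16.442) = 48.442 cm.
Applying the thin-lens equation again with f_2 = 20 cm and d_o2 = 48.442 cm gives d_i2 = 34.064 cm.

34.1 cm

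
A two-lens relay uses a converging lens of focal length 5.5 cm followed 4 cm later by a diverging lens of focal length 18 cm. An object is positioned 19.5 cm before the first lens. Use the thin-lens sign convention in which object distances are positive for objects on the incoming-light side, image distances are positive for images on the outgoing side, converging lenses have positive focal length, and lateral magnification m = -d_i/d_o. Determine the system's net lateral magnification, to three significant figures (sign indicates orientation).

-0.493

Applying the thin-lens equation to the first lens, 1/5.5 = 1/19.5 + 1/d_i1, which gives d_i1 = 7.661 cm.
Its lateral magnification is m_1 = -d_i1/d_o1 = -(7.661)/19.5 = -0.3929.
This image would form 7.661 cm past lens 1, i.e. 3.661 cm beyond lens 2, so it is a virtual object for lens 2: d_o2 = 4 - 7.661 = -3.661 cm.
Applying the thin-lens equation again with f_2 = -18 cm and d_o2 = -3.661 cm gives d_i2 = 4.595 cm.
m_2 = -(4.595)/(-3.661) = 1.2553.
The system's lateral magnification is m_1 m_2 = (-0.3929)(1.2553) = -0.4932.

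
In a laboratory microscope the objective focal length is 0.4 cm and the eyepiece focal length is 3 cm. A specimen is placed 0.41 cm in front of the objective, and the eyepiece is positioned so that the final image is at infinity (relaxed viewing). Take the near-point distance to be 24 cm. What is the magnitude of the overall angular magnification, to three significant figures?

Objective: 1/d_i = 1/f_obj - 1/d_o = 1/0.4 - 1/0.41 = 0.06098 cm^-1, so d_i = 16.400 cm.
m_obj = -d_i/d_o = -16.400/0.41 = -40.000.
Eyepiece angular magnification (image at infinity): M_eye = D/f_e = 24/3 = 8.000.
Overall M = m_obj x M_eye = (-40.000)(8.000) = -320.00.
|M| = 320.00.

320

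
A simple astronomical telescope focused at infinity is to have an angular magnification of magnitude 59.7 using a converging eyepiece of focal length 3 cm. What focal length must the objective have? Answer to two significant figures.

180 cm

|M| = f_obj/|f_eye|, so f_obj = |M| x |f_eye| = 59.7 x 3 = 179.100 cm.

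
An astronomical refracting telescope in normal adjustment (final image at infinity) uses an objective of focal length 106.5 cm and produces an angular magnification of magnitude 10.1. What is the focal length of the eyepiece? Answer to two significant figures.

|M| = f_obj/f_eye, so f_eye = f_obj/|M| = 106.5/10.1 = 10.545 cm.

11 cm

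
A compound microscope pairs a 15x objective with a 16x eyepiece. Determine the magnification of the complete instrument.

240

The overall magnification of a compound microscope is the product of the objective and eyepiece magnifications:
M = M_obj x M_eye = 15 x 16 = 240.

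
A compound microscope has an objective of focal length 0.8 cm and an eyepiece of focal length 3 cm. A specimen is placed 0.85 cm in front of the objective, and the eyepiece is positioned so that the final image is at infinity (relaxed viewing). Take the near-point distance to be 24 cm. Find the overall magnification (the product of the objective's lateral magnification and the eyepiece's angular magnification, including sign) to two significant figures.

-130

Objective: 1/d_i = 1/f_obj - 1/d_o = 1/0.8 - 1/0.85 = 0.07353 cm^-1, so d_i = 13.600 cm.
m_obj = -d_i/d_o = -13.600/0.85 = -16.000.
Eyepiece angular magnification (image at infinity): M_eye = D/f_e = 24/3 = 8.000.
Overall M = m_obj x M_eye = (-16.000)(8.000) = -128.00.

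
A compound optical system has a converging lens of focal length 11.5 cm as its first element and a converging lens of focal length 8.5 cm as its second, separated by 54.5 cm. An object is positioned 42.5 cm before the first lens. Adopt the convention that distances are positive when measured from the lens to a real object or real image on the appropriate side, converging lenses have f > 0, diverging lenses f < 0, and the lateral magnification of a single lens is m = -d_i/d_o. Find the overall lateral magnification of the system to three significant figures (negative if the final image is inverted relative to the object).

First lens: d_i1 = 1/(1/11.5 - 1/42.5) = 15.766 cm.
m_1 = -(15.766)/42.5 = -0.3710.
That image sits 38.734 cm in front of the second lens, so d_o2 = 38.734 cm.
Second lens: d_i2 = 1/(1/8.5 - 1/(38.734)) = 10.890 cm.
m_2 = -(10.890)/(38.734) = -0.2811.
The system's lateral magnification is m_1 m_2 = (-0.3710)(-0.2811) = 0.1043.

0.104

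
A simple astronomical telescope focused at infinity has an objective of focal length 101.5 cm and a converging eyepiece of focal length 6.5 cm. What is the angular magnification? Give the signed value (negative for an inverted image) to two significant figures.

M = -f_obj/f_eye = -101.5/(6.5) = -15.615.

-16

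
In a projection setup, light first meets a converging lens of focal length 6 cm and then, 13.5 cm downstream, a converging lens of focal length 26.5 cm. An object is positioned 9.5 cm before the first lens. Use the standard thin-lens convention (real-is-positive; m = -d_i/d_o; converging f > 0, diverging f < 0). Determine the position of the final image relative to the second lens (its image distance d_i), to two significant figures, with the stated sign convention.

First lens: d_i1 = 1/(1/6 - 1/9.5) = 16.286 cm.
Since 16.286 cm > 13.5 cm, the first image lies past the second lens and serves as a virtual object: d_o2 = L - d_i1 = -2.786 cm.
Second lens: d_i2 = 1/(1/26.5 - 1/(-2.786)) = 2.521 cm.

2.5 cm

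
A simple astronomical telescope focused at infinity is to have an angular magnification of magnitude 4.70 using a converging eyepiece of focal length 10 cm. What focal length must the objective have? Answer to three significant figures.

|M| = f_obj/|f_eye|, so f_obj = |M| x |f_eye| = 4.7 x 10 = 47.000 cm.

47.0 cm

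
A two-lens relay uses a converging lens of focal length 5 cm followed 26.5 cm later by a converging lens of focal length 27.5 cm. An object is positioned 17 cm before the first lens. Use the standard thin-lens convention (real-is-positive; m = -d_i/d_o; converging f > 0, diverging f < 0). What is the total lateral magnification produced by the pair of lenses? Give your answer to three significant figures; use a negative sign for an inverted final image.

Lens 1: 1/d_i1 = 1/f_1 - 1/d_o1 = 1/5 - 1/17 = 0.14118 cm^-1, so d_i1 = 7.083 cm.
m_1 = -(7.083)/17 = -0.4167.
The intermediate image is 7.083 cm to the right of lens 1, so d_o2 = L - d_i1 = 26.5 - 7.083 = 19.417 cm.
Lens 2: 1/d_i2 = 1/f_2 - 1/d_o2 = 1/27.5 - 1/(19.417) = -0.01514 cm^-1, so d_i2 = -66.057 cm.
m_2 = -(-66.057)/(19.417) = 3.4021.
The system's lateral magnification is m_1 m_2 = (-0.4167)(3.4021) = -1.4175.

-1.42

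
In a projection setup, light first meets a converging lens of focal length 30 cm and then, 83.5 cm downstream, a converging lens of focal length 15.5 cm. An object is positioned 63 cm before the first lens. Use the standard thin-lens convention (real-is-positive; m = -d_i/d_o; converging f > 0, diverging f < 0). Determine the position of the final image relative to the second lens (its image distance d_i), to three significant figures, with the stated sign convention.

Applying the thin-lens equation to the first lens, 1/30 = 1/63 + 1/d_i1, which gives d_i1 = 57.273 cm.
Object distance for lens 2: d_o2 = 83.5 - 57.273 = 26.227 cm.
Applying the thin-lens equation again with f_2 = 15.5 cm and d_o2 = 26.227 cm gives d_i2 = 37.896 cm.

37.9 cm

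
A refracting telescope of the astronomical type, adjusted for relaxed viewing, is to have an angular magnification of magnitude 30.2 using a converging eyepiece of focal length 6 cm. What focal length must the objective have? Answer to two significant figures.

180 cm

|M| = f_obj/|f_eye|, so f_obj = |M| x |f_eye| = 30.2 x 6 = 181.200 cm.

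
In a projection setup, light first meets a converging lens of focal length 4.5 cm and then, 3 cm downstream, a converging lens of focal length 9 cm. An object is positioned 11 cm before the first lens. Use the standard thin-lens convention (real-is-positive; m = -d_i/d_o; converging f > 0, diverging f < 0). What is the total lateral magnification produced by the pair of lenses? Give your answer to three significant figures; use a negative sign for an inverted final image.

-0.458

Applying the thin-lens equation to the first lens, 1/4.5 = 1/11 + 1/d_i1, which gives d_i1 = 7.615 cm.
Its lateral magnification is m_1 = -d_i1/d_o1 = -(7.615)/11 = -0.6923.
This image would form 7.615 cm past lens 1, i.e. 4.615 cm beyond lens 2, so it is a virtual object for lens 2: d_o2 = 3 - 7.615 = -4.615 cm.
Applying the thin-lens equation again with f_2 = 9 cm and d_o2 = -4.615 cm gives d_i2 = 3.051 cm.
m_2 = -(3.051)/(-4.615) = 0.6610.
The system's lateral magnification is m_1 m_2 = (-0.6923)(0.6610) = -0.4576.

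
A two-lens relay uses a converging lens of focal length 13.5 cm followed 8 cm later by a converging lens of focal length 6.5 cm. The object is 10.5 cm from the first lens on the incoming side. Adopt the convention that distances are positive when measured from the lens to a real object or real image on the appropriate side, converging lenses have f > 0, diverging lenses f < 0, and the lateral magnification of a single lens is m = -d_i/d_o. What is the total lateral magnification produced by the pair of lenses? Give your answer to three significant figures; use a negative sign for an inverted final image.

-0.600

First lens: d_i1 = 1/(1/13.5 - 1/10.5) = -47.250 cm.
m_1 = -(-47.250)/10.5 = 4.5000.
The intermediate image is virtual, 47.250 cm to the left of lens 1, so d_o2 = L - d_i1 = 8 - (-47.250) = 55.250 cm.
Second lens: d_i2 = 1/(1/6.5 - 1/(55.250)) = 7.367 cm.
m_2 = -(7.367)/(55.250) = -0.1333.
The system's lateral magnification is m_1 m_2 = (4.5000)(-0.1333) = -0.6000.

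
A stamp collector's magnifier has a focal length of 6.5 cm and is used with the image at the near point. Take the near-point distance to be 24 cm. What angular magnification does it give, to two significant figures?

4.7

M = 1 + D/f = 1 + 24/6.5 = 4.692.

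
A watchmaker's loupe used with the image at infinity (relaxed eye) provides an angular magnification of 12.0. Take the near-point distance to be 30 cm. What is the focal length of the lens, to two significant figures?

For the image at infinity, M = D/f.
f = D/M = 30/12.0 = 2.500 cm.

2.5 cm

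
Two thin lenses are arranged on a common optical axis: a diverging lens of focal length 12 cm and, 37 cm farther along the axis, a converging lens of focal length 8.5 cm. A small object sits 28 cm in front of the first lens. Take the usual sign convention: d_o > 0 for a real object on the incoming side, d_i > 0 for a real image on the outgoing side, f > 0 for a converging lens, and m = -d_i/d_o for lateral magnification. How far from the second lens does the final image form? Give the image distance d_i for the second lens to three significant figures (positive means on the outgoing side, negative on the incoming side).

Lens 1: 1/d_i1 = 1/f_1 - 1/d_o1 = 1/(-12) - 1/28 = -0.11905 cm^-1, so d_i1 = -8.400 cm.
With d_i1 < 0 the first image is virtual and lies on the object side; the object distance for lens 2 is d_o2 = 37 - (-8.400) = 45.400 cm.
Lens 2: 1/d_i2 = 1/f_2 - 1/d_o2 = 1/8.5 - 1/(45.400) = 0.09562 cm^-1, so d_i2 = 10.458 cm.

10.5 cm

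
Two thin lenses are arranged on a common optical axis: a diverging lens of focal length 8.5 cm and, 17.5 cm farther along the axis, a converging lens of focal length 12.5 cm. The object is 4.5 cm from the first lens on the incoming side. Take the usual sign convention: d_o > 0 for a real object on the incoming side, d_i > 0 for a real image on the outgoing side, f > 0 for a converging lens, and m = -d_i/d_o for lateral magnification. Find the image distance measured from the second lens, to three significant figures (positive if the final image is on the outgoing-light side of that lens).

Applying the thin-lens equation to the first lens, 1/(-8.5) = 1/4.5 + 1/d_i1, which gives d_i1 = -2.942 cm.
With d_i1 < 0 the first image is virtual and lies on the object side; the object distance for lens 2 is d_o2 = 17.5 - (-2.942) = 20.442 cm.
Applying the thin-lens equation again with f_2 = 12.5 cm and d_o2 = 20.442 cm gives d_i2 = 32.173 cm.

32.2 cm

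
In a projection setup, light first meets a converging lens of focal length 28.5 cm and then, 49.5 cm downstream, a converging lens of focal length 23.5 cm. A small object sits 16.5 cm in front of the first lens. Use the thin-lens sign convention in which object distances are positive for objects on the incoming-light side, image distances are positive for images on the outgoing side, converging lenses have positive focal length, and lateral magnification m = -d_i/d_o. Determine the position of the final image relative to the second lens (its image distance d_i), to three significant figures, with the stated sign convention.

32.0 cm

Applying the thin-lens equation to the first lens, 1/28.5 = 1/16.5 + 1/d_i1, which gives d_i1 = -39.187 cm.
The intermediate image is virtual, 39.187 cm to the left of lens 1, so d_o2 = L - d_i1 = 49.5 - (-39.187) = 88.688 cm.
Applying the thin-lens equation again with f_2 = 23.5 cm and d_o2 = 88.688 cm gives d_i2 = 31.972 cm.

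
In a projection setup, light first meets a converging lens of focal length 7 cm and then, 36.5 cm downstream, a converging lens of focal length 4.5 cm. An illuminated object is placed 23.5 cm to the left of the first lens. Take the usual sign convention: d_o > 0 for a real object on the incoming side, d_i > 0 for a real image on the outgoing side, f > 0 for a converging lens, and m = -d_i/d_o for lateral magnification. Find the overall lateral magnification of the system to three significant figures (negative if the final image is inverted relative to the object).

Lens 1: 1/d_i1 = 1/f_1 - 1/d_o1 = 1/7 - 1/23.5 = 0.10030 cm^-1, so d_i1 = 9.970 cm.
m_1 = -(9.970)/23.5 = -0.4242.
Object distance for lens 2: d_o2 = 36.5 - 9.970 = 26.530 cm.
Lens 2: 1/d_i2 = 1/f_2 - 1/d_o2 = 1/4.5 - 1/(26.530) = 0.18453 cm^-1, so d_i2 = 5.419 cm.
m_2 = -(5.419)/(26.530) = -0.2043.
Total m = m_1 x m_2 = (-0.4242)(-0.2043) = 0.0867.

0.0867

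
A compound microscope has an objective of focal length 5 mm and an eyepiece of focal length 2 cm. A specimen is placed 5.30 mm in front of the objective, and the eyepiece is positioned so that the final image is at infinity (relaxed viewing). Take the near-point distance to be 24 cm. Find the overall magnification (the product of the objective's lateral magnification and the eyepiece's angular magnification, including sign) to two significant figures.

-200

Convert to cm: f_obj = 5 mm = 0.5 cm; d_o = 5.30 mm = 0.53 cm.
Objective: 1/d_i = 1/f_obj - 1/d_o = 1/0.5 - 1/0.53 = 0.11321 cm^-1, so d_i = 8.833 cm.
m_obj = -d_i/d_o = -8.833/0.53 = -16.667.
Eyepiece angular magnification (image at infinity): M_eye = D/f_e = 24/2 = 12.000.
Overall M = m_obj x M_eye = (-16.667)(12.000) = -200.00.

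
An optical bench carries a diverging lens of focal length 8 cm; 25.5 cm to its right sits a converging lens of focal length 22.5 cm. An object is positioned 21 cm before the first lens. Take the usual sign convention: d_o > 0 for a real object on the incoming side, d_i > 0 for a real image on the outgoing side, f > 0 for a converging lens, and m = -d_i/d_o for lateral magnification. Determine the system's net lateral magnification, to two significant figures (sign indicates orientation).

-0.71

Lens 1: 1/d_i1 = 1/f_1 - 1/d_o1 = 1/(-8) - 1/21 = -0.17262 cm^-1, so d_i1 = -5.793 cm.
m_1 = -(-5.793)/21 = 0.2759.
The intermediate image is virtual, 5.793 cm to the left of lens 1, so d_o2 = L - d_i1 = 25.5 - (-5.793) = 31.293 cm.
Lens 2: 1/d_i2 = 1/f_2 - 1/d_o2 = 1/22.5 - 1/(31.293) = 0.01249 cm^-1, so d_i2 = 80.074 cm.
m_2 = -(80.074)/(31.293) = -2.5588.
Total m = m_1 x m_2 = (0.2759)(-2.5588) = -0.7059.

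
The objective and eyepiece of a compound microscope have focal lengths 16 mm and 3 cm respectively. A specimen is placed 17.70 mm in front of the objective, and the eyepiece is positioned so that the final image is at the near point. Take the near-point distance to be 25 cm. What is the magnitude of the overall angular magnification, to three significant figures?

87.8

Convert to cm: f_obj = 16 mm = 1.6 cm; d_o = 17.70 mm = 1.77 cm.
Objective: 1/d_i = 1/f_obj - 1/d_o = 1/1.6 - 1/1.77 = 0.06003 cm^-1, so d_i = 16.659 cm.
m_obj = -d_i/d_o = -16.659/1.77 = -9.412.
Eyepiece angular magnification (image at near point): M_eye = 1 + D/f_e = 1 + 25/3 = 9.333.
Overall M = m_obj x M_eye = (-9.412)(9.333) = -87.84.
|M| = 87.84.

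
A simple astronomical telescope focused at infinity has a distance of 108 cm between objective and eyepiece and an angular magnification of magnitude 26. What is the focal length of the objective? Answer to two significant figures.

In normal adjustment the tube length equals f_obj + f_eye and |M| = f_obj/f_eye.
So f_obj = 26 f_eye and 26 f_eye + f_eye = 108 cm, giving f_eye = 108/27 = 4.000 cm and f_obj = 104.000 cm.

100 cm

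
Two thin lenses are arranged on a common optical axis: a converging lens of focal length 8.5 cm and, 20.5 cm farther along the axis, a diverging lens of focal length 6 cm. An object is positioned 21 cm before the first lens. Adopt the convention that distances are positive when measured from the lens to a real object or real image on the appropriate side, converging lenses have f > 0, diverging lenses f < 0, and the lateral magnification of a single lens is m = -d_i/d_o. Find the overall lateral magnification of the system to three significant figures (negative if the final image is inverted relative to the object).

First lens: d_i1 = 1/(1/8.5 - 1/21) = 14.280 cm.
m_1 = -(14.280)/21 = -0.6800.
Object distance for lens 2: d_o2 = 20.5 - 14.280 = 6.220 cm.
Second lens: d_i2 = 1/(1/(-6) - 1/(6.220)) = -3.054 cm.
m_2 = -(-3.054)/(6.220) = 0.4910.
Total m = m_1 x m_2 = (-0.6800)(0.4910) = -0.3339.

-0.334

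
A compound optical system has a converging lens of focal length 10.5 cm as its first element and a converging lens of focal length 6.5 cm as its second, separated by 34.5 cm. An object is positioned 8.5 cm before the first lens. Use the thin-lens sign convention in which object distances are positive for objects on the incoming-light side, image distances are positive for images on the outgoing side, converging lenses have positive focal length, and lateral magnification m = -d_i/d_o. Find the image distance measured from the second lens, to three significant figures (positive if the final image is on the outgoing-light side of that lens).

7.08 cm

First lens: d_i1 = 1/(1/10.5 - 1/8.5) = -44.625 cm.
The intermediate image is virtual, 44.625 cm to the left of lens 1, so d_o2 = L - d_i1 = 34.5 - (-44.625) = 79.125 cm.
Second lens: d_i2 = 1/(1/6.5 - 1/(79.125)) = 7.082 cm.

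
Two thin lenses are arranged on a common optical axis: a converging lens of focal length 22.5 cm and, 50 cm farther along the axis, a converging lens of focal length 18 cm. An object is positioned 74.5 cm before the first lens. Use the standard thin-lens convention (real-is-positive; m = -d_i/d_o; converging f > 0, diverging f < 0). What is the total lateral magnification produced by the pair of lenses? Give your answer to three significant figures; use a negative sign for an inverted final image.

-33.1

First lens: d_i1 = 1/(1/22.5 - 1/74.5) = 32.236 cm.
m_1 = -(32.236)/74.5 = -0.4327.
That image sits 17.764 cm in front of the second lens, so d_o2 = 17.764 cm.
Second lens: d_i2 = 1/(1/18 - 1/(17.764)) = -1357.347 cm.
m_2 = -(-1357.347)/(17.764) = 76.4082.
Overall magnification: m = m_1 m_2 = -33.0612.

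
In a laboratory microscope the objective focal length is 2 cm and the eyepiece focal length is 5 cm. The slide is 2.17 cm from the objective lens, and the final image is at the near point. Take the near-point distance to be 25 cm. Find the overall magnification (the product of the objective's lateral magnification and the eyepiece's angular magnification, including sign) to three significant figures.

-70.6

Objective: 1/d_i = 1/f_obj - 1/d_o = 1/2 - 1/2.17 = 0.03917 cm^-1, so d_i = 25.529 cm.
m_obj = -d_i/d_o = -25.529/2.17 = -11.765.
Eyepiece angular magnification (image at near point): M_eye = 1 + D/f_e = 1 + 25/5 = 6.000.
Overall M = m_obj x M_eye = (-11.765)(6.000) = -70.59.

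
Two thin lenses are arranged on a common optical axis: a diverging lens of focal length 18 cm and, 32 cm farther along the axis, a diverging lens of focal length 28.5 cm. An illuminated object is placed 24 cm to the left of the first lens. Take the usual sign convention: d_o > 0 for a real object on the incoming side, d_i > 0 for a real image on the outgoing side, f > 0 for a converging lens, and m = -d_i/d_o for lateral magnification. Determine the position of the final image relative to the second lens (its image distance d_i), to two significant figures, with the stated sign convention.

-17 cm

Lens 1: 1/d_i1 = 1/f_1 - 1/d_o1 = 1/(-18) - 1/24 = -0.09722 cm^-1, so d_i1 = -10.286 cm.
The intermediate image is virtual, 10.286 cm to the left of lens 1, so d_o2 = L - d_i1 = 32 - (-10.286) = 42.286 cm.
Lens 2: 1/d_i2 = 1/f_2 - 1/d_o2 = 1/(-28.5) - 1/(42.286) = -0.05874 cm^-1, so d_i2 = -17.025 cm.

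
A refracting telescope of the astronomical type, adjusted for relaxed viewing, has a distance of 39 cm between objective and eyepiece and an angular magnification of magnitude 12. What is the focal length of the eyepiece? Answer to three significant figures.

In normal adjustment the tube length equals f_obj + f_eye and |M| = f_obj/f_eye.
So f_obj = 12 f_eye and 12 f_eye + f_eye = 39 cm, giving f_eye = 39/13 = 3.000 cm and f_obj = 36.000 cm.

3.00 cm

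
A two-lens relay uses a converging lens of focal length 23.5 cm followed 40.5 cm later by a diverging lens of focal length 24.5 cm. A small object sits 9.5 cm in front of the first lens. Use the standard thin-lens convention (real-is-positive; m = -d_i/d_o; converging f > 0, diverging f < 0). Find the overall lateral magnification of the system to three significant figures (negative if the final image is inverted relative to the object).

First lens: d_i1 = 1/(1/23.5 - 1/9.5) = -15.946 cm.
m_1 = -(-15.946)/9.5 = 1.6786.
The intermediate image is virtual, 15.946 cm to the left of lens 1, so d_o2 = L - d_i1 = 40.5 - (-15.946) = 56.446 cm.
Second lens: d_i2 = 1/(1/(-24.5) - 1/(56.446)) = -17.085 cm.
m_2 = -(-17.085)/(56.446) = 0.3027.
The system's lateral magnification is m_1 m_2 = (1.6786)(0.3027) = 0.5081.

0.508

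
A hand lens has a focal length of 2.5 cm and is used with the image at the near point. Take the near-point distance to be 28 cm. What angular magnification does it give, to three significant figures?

M = 1 + D/f = 1 + 28/2.5 = 12.200.

12.2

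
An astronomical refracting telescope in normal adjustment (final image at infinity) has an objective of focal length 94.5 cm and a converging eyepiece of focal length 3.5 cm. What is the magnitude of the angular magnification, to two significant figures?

27

|M| = f_obj/|f_eye| = 94.5/3.5 = 27.000.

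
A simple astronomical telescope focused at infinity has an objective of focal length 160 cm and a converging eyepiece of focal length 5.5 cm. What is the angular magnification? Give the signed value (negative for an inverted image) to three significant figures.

-29.1

M = -f_obj/f_eye = -160/(5.5) = -29.091.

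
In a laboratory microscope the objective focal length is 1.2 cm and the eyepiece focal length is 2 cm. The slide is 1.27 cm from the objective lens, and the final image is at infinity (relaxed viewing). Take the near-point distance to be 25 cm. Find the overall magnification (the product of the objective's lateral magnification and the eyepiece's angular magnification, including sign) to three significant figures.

-214

Objective: 1/d_i = 1/f_obj - 1/d_o = 1/1.2 - 1/1.27 = 0.04593 cm^-1, so d_i = 21.771 cm.
m_obj = -d_i/d_o = -21.771/1.27 = -17.143.
Eyepiece angular magnification (image at infinity): M_eye = D/f_e = 25/2 = 12.500.
Overall M = m_obj x M_eye = (-17.143)(12.500) = -214.29.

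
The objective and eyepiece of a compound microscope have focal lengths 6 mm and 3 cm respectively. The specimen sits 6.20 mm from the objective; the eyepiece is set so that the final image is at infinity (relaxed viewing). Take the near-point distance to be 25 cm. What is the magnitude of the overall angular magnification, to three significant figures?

Convert to cm: f_obj = 6 mm = 0.6 cm; d_o = 6.20 mm = 0.62 cm.
Objective: 1/d_i = 1/f_obj - 1/d_o = 1/0.6 - 1/0.62 = 0.05376 cm^-1, so d_i = 18.600 cm.
m_obj = -d_i/d_o = -18.600/0.62 = -30.000.
Eyepiece angular magnification (image at infinity): M_eye = D/f_e = 25/3 = 8.333.
Overall M = m_obj x M_eye = (-30.000)(8.333) = -250.00.
|M| = 250.00.

250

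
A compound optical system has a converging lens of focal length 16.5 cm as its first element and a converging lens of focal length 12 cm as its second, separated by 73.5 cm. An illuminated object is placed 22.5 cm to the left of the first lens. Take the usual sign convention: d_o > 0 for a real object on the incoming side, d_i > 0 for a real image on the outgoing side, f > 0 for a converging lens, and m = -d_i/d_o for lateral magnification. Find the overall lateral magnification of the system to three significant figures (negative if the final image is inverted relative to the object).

Applying the thin-lens equation to the first lens, 1/16.5 = 1/22.5 + 1/d_i1, which gives d_i1 = 61.875 cm.
Its lateral magnification is m_1 = -d_i1/d_o1 = -(61.875)/22.5 = -2.7500.
The intermediate image is 61.875 cm to the right of lens 1, so d_o2 = L - d_i1 = 73.5 - 61.875 = 11.625 cm.
Applying the thin-lens equation again with f_2 = 12 cm and d_o2 = 11.625 cm gives d_i2 = -372.000 cm.
m_2 = -(-372.000)/(11.625) = 32.0000.
Overall magnification: m = m_1 m_2 = -88.0000.

-88.0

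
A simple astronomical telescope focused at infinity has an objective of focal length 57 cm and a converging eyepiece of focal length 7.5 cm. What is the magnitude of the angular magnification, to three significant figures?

7.60

|M| = f_obj/|f_eye| = 57/7.5 = 7.600.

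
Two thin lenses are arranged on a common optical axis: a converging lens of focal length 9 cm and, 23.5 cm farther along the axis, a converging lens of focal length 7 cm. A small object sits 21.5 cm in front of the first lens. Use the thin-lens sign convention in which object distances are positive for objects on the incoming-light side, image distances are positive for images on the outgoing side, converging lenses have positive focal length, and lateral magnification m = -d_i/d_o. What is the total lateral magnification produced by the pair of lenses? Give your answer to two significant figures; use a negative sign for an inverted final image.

4.9

Lens 1: 1/d_i1 = 1/f_1 - 1/d_o1 = 1/9 - 1/21.5 = 0.06460 cm^-1, so d_i1 = 15.480 cm.
m_1 = -(15.480)/21.5 = -0.7200.
The intermediate image is 15.480 cm to the right of lens 1, so d_o2 = L - d_i1 = 23.5 - 15.480 = 8.020 cm.
Lens 2: 1/d_i2 = 1/f_2 - 1/d_o2 = 1/7 - 1/(8.020) = 0.01817 cm^-1, so d_i2 = 55.039 cm.
m_2 = -(55.039)/(8.020) = -6.8627.
Total m = m_1 x m_2 = (-0.7200)(-6.8627) = 4.9412.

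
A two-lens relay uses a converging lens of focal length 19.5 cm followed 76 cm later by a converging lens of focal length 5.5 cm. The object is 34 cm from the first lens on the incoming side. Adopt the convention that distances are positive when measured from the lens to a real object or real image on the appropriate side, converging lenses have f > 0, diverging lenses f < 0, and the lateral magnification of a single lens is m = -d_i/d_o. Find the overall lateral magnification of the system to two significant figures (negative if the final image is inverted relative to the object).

0.30

Applying the thin-lens equation to the first lens, 1/19.5 = 1/34 + 1/d_i1, which gives d_i1 = 45.724 cm.
Its lateral magnification is m_1 = -d_i1/d_o1 = -(45.724)/34 = -1.3448.
Object distance for lens 2: d_o2 = 76 - 45.724 = 30.276 cm.
Applying the thin-lens equation again with f_2 = 5.5 cm and d_o2 = 30.276 cm gives d_i2 = 6.721 cm.
m_2 = -(6.721)/(30.276) = -0.2220.
Overall magnification: m = m_1 m_2 = 0.2985.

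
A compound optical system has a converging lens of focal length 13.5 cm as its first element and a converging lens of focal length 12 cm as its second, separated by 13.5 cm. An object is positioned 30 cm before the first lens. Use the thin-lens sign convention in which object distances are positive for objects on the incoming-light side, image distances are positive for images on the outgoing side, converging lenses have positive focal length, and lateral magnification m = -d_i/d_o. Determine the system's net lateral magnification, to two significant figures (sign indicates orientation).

-0.43

Lens 1: 1/d_i1 = 1/f_1 - 1/d_o1 = 1/13.5 - 1/30 = 0.04074 cm^-1, so d_i1 = 24.545 cm.
m_1 = -(24.545)/30 = -0.8182.
Since 24.545 cm > 13.5 cm, the first image lies past the second lens and serves as a virtual object: d_o2 = L - d_i1 = -11.045 cm.
Lens 2: 1/d_i2 = 1/f_2 - 1/d_o2 = 1/12 - 1/(-11.045) = 0.17387 cm^-1, so d_i2 = 5.751 cm.
m_2 = -(5.751)/(-11.045) = 0.5207.
The system's lateral magnification is m_1 m_2 = (-0.8182)(0.5207) = -0.4260.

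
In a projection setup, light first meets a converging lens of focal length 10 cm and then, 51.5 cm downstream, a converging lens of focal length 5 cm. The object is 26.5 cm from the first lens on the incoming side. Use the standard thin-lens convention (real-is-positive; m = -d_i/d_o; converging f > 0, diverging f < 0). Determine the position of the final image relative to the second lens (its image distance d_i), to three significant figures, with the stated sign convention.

5.82 cm

Applying the thin-lens equation to the first lens, 1/10 = 1/26.5 + 1/d_i1, which gives d_i1 = 16.061 cm.
The intermediate image is 16.061 cm to the right of lens 1, so d_o2 = L - d_i1 = 51.5 - 16.061 = 35.439 cm.
Applying the thin-lens equation again with f_2 = 5 cm and d_o2 = 35.439 cm gives d_i2 = 5.821 cm.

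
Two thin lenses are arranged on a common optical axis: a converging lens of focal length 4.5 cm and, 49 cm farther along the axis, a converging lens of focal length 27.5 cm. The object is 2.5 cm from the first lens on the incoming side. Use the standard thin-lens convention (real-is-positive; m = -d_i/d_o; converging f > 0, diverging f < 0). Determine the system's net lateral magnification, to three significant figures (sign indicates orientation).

Lens 1: 1/d_i1 = 1/f_1 - 1/d_o1 = 1/4.5 - 1/2.5 = -0.17778 cm^-1, so d_i1 = -5.625 cm.
m_1 = -(-5.625)/2.5 = 2.2500.
With d_i1 < 0 the first image is virtual and lies on the object side; the object distance for lens 2 is d_o2 = 49 - (-5.625) = 54.625 cm.
Lens 2: 1/d_i2 = 1/f_2 - 1/d_o2 = 1/27.5 - 1/(54.625) = 0.01806 cm^-1, so d_i2 = 55.380 cm.
m_2 = -(55.380)/(54.625) = -1.0138.
Total m = m_1 x m_2 = (2.2500)(-1.0138) = -2.2811.

-2.28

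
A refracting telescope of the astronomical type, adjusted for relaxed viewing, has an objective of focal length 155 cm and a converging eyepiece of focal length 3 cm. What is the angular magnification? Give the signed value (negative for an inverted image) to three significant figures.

M = -f_obj/f_eye = -155/(3) = -51.667.

-51.7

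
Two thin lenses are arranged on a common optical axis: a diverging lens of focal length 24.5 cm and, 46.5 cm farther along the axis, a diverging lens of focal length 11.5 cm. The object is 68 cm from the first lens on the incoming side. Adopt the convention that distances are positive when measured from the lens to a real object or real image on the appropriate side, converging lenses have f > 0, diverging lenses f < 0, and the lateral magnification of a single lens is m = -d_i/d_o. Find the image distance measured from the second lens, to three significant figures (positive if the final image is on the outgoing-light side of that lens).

-9.76 cm

Applying the thin-lens equation to the first lens, 1/(-24.5) = 1/68 + 1/d_i1, which gives d_i1 = -18.011 cm.
With d_i1 < 0 the first image is virtual and lies on the object side; the object distance for lens 2 is d_o2 = 46.5 - (-18.011) = 64.511 cm.
Applying the thin-lens equation again with f_2 = -11.5 cm and d_o2 = 64.511 cm gives d_i2 = -9.760 cm.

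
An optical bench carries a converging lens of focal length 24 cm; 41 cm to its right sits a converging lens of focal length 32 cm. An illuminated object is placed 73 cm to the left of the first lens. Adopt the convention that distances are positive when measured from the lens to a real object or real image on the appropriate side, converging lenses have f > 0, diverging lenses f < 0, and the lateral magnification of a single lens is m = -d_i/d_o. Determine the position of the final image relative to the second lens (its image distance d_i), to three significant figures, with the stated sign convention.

Applying the thin-lens equation to the first lens, 1/24 = 1/73 + 1/d_i1, which gives d_i1 = 35.755 cm.
The intermediate image is 35.755 cm to the right of lens 1, so d_o2 = L - d_i1 = 41 - 35.755 = 5.245 cm.
Applying the thin-lens equation again with f_2 = 32 cm and d_o2 = 5.245 cm gives d_i2 = -6.273 cm.

-6.27 cm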